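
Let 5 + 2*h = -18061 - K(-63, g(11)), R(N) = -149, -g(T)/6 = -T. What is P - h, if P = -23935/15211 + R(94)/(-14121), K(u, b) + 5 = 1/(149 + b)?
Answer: 416963860284658/46180824165 ≈ 9028.9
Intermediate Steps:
g(T) = 6*T (g(T) = -(-6)*T = 6*T)
K(u, b) = -5 + 1/(149 + b)
P = -335719696/214794531 (P = -23935/15211 - 149/(-14121) = -23935*1/15211 - 149*(-1/14121) = -23935/15211 + 149/14121 = -335719696/214794531 ≈ -1.5630)
h = -1941558/215 (h = -5/2 + (-18061 - (-744 - 30*11)/(149 + 6*11))/2 = -5/2 + (-18061 - (-744 - 5*66)/(149 + 66))/2 = -5/2 + (-18061 - (-744 - 330)/215)/2 = -5/2 + (-18061 - (-1074)/215)/2 = -5/2 + (-18061 - 1*(-1074/215))/2 = -5/2 + (-18061 + 1074/215)/2 = -5/2 + (½)*(-3882041/215) = -5/2 - 3882041/430 = -1941558/215 ≈ -9030.5)
P - h = -335719696/214794531 - 1*(-1941558/215) = -335719696/214794531 + 1941558/215 = 416963860284658/46180824165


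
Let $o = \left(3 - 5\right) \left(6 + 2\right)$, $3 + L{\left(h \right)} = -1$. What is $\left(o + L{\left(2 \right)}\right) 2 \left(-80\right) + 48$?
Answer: $3248$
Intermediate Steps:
$L{\left(h \right)} = -4$ ($L{\left(h \right)} = -3 - 1 = -4$)
$o = -16$ ($o = \left(-2\right) 8 = -16$)
$\left(o + L{\left(2 \right)}\right) 2 \left(-80\right) + 48 = \left(-16 - 4\right) 2 \left(-80\right) + 48 = \left(-20\right) 2 \left(-80\right) + 48 = \left(-40\right) \left(-80\right) + 48 = 3200 + 48 = 3248$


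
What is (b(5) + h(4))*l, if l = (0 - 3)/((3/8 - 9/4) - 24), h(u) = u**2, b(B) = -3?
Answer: 104/69 ≈ 1.5072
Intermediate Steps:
l = 8/69 (l = -3/((3*(1/8) - 9*1/4) - 24) = -3/((3/8 - 9/4) - 24) = -3/(-15/8 - 24) = -3/(-207/8) = -3*(-8/207) = 8/69 ≈ 0.11594)
(b(5) + h(4))*l = (-3 + 4**2)*(8/69) = (-3 + 16)*(8/69) = 13*(8/69) = 104/69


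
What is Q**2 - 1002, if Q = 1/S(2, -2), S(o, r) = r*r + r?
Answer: -4007/4 ≈ -1001.8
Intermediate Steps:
S(o, r) = r + r**2 (S(o, r) = r**2 + r = r + r**2)
Q = 1/2 (Q = 1/(-2*(1 - 2)) = 1/(-2*(-1)) = 1/2 ≈ 0.50000)
Q**2 - 1002 = (1/2)**2 - 1002 = 1/4 - 1002 = -4007/4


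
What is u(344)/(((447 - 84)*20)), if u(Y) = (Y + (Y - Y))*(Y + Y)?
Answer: 59168/1815 ≈ 32.599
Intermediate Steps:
u(Y) = 2*Y² (u(Y) = (Y + 0)*(2*Y) = Y*(2*Y) = 2*Y²)
u(344)/(((447 - 84)*20)) = (2*344²)/(((447 - 84)*20)) = (2*118336)/((363*20)) = 236672/7260 = 236672*(1/7260) = 59168/1815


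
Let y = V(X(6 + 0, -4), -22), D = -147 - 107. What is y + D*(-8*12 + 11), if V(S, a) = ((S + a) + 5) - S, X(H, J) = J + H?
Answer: 21573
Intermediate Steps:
X(H, J) = H + J
D = -254
V(S, a) = 5 + a (V(S, a) = (5 + S + a) - S = 5 + a)
y = -17 (y = 5 - 22 = -17)
y + D*(-8*12 + 11) = -17 - 254*(-8*12 + 11) = -17 - 254*(-96 + 11) = -17 - 254*(-85) = -17 + 21590 = 21573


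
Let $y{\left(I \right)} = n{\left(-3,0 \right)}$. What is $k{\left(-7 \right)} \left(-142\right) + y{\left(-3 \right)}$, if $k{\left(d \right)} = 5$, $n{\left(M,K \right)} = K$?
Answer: $-710$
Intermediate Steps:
$y{\left(I \right)} = 0$
$k{\left(-7 \right)} \left(-142\right) + y{\left(-3 \right)} = 5 \left(-142\right) + 0 = -710 + 0 = -710$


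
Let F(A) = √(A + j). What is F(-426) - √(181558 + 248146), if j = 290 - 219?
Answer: -2*√107426 + I*√355 ≈ -655.52 + 18.841*I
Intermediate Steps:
j = 71
F(A) = √(71 + A) (F(A) = √(A + 71) = √(71 + A))
F(-426) - √(181558 + 248146) = √(71 - 426) - √(181558 + 248146) = √(-355) - √429704 = I*√355 - 2*√107426 = -2*√107426 + I*√355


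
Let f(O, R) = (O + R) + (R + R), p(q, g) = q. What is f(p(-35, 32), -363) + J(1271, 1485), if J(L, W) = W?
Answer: 361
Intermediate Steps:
f(O, R) = O + 3*R (f(O, R) = (O + R) + 2*R = O + 3*R)
f(p(-35, 32), -363) + J(1271, 1485) = (-35 + 3*(-363)) + 1485 = (-35 - 1089) + 1485 = -1124 + 1485 = 361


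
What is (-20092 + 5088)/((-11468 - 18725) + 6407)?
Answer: 7502/11893 ≈ 0.63079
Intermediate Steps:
(-20092 + 5088)/((-11468 - 18725) + 6407) = -15004/(-30193 + 6407) = -15004/(-23786) = -15004*(-1/23786) = 7502/11893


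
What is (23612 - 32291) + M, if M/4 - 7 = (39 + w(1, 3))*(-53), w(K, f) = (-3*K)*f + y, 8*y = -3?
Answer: -29863/2 ≈ -14932.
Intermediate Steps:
y = -3/8 (y = (1/8)*(-3) = -3/8 ≈ -0.37500)
w(K, f) = -3/8 - 3*K*f (w(K, f) = (-3*K)*f - 3/8 = -3*K*f - 3/8 = -3/8 - 3*K*f)
M = -12505/2 (M = 28 + 4*((39 + (-3/8 - 3*1*3))*(-53)) = 28 + 4*((39 + (-3/8 - 9))*(-53)) = 28 + 4*((39 - 75/8)*(-53)) = 28 + 4*((237/8)*(-53)) = 28 + 4*(-12561/8) = 28 - 12561/2 = -12505/2 ≈ -6252.5)
(23612 - 32291) + M = (23612 - 32291) - 12505/2 = -8679 - 12505/2 = -29863/2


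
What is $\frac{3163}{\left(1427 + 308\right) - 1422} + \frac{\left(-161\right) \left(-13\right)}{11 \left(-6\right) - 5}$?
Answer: $- \frac{430536}{22223} \approx -19.373$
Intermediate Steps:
$\frac{3163}{\left(1427 + 308\right) - 1422} + \frac{\left(-161\right) \left(-13\right)}{11 \left(-6\right) - 5} = \frac{3163}{1735 - 1422} + \frac{2093}{-66 - 5} = \frac{3163}{313} + \frac{2093}{-71} = 3163 \cdot \frac{1}{313} + 2093 \left(- \frac{1}{71}\right) = \frac{3163}{313} - \frac{2093}{71} = - \frac{430536}{22223}$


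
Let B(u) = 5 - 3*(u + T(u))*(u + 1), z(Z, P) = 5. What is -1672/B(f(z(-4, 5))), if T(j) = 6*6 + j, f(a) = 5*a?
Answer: 1672/6703 ≈ 0.24944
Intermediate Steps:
T(j) = 36 + j
B(u) = 5 - 3*(1 + u)*(36 + 2*u) (B(u) = 5 - 3*(u + (36 + u))*(u + 1) = 5 - 3*(36 + 2*u)*(1 + u) = 5 - 3*(1 + u)*(36 + 2*u))
-1672/B(f(z(-4, 5))) = -1672/(-103 - 570*5 - 6*(5*5)²) = -1672/(-103 - 114*25 - 6*25²) = -1672/(-103 - 2850 - 6*625) = -1672/(-103 - 2850 - 3750) = -1672/(-6703) = -1672*(-1/6703) = 1672/6703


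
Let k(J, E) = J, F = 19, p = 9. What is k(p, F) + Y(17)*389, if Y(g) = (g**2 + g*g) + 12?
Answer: 229519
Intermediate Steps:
Y(g) = 12 + 2*g**2 (Y(g) = (g**2 + g**2) + 12 = 2*g**2 + 12 = 12 + 2*g**2)
k(p, F) + Y(17)*389 = 9 + (12 + 2*17**2)*389 = 9 + (12 + 2*289)*389 = 9 + (12 + 578)*389 = 9 + 590*389 = 9 + 229510 = 229519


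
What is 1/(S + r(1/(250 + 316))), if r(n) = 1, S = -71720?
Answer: -1/71719 ≈ -1.3943e-5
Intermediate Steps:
1/(S + r(1/(250 + 316))) = 1/(-71720 + 1) = 1/(-71719) = -1/71719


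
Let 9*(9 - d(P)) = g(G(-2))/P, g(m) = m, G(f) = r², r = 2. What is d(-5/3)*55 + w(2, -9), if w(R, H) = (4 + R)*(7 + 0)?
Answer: 1655/3 ≈ 551.67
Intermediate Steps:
G(f) = 4 (G(f) = 2² = 4)
w(R, H) = 28 + 7*R (w(R, H) = (4 + R)*7 = 28 + 7*R)
d(P) = 9 - 4/(9*P)
d(-5/3)*55 + w(2, -9) = (9 - 4/(9*((-5/3))))*55 + (28 + 7*2) = (9 - 4/(9*((-5*⅓))))*55 + (28 + 14) = (9 - 4/(9*(-5/3)))*55 + 42 = (9 - 4/9*(-⅗))*55 + 42 = (9 + 4/15)*55 + 42 = (139/15)*55 + 42 = 1529/3 + 42 = 1655/3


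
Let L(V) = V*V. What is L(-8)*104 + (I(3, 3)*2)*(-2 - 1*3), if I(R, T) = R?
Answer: 6626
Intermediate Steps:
L(V) = V²
L(-8)*104 + (I(3, 3)*2)*(-2 - 1*3) = (-8)²*104 + (3*2)*(-2 - 1*3) = 64*104 + 6*(-2 - 3) = 6656 + 6*(-5) = 6656 - 30 = 6626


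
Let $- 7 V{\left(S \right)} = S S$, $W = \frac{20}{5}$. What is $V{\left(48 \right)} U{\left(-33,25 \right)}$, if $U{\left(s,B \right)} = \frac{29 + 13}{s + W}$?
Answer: $\frac{13824}{29} \approx 476.69$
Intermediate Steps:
$W = 4$ ($W = 20 \cdot \frac{1}{5} = 4$)
$U{\left(s,B \right)} = \frac{42}{4 + s}$ ($U{\left(s,B \right)} = \frac{29 + 13}{s + 4} = \frac{42}{4 + s}$)
$V{\left(S \right)} = - \frac{S^{2}}{7}$ ($V{\left(S \right)} = - \frac{S S}{7} = - \frac{S^{2}}{7}$)
$V{\left(48 \right)} U{\left(-33,25 \right)} = - \frac{48^{2}}{7} \frac{42}{4 - 33} = \left(- \frac{1}{7}\right) 2304 \frac{42}{-29} = - \frac{2304 \cdot 42 \left(- \frac{1}{29}\right)}{7} = \left(- \frac{2304}{7}\right) \left(- \frac{42}{29}\right) = \frac{13824}{29}$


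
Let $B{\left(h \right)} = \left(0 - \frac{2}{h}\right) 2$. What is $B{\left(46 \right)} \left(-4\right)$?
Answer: $\frac{8}{23} \approx 0.34783$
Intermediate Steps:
$B{\left(h \right)} = - \frac{4}{h}$ ($B{\left(h \right)} = - \frac{2}{h} 2 = - \frac{4}{h}$)
$B{\left(46 \right)} \left(-4\right) = - \frac{4}{46} \left(-4\right) = \left(-4\right) \frac{1}{46} \left(-4\right) = \left(- \frac{2}{23}\right) \left(-4\right) = \frac{8}{23}$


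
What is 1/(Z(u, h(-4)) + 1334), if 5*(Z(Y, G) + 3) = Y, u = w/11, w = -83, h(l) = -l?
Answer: 55/73122 ≈ 0.00075217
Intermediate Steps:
u = -83/11 ≈ -7.5455
Z(Y, G) = -3 + Y/5
1/(Z(u, h(-4)) + 1334) = 1/((-3 + (⅕)*(-83/11)) + 1334) = 1/((-3 - 83/55) + 1334) = 1/(-248/55 + 1334) = 1/(73122/55) = 55/73122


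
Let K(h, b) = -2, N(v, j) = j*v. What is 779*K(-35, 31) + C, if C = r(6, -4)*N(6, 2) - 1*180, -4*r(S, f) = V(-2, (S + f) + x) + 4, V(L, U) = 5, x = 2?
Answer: -1765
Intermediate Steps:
r(S, f) = -9/4 (r(S, f) = -(5 + 4)/4 = -1/4*9 = -9/4)
C = -207 (C = -9*6/2 - 1*180 = -9/4*12 - 180 = -27 - 180 = -207)
779*K(-35, 31) + C = 779*(-2) - 207 = -1558 - 207 = -1765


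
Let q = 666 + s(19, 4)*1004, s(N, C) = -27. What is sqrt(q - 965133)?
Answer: 15*I*sqrt(4407) ≈ 995.78*I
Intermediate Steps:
q = -26442 (q = 666 - 27*1004 = 666 - 27108 = -26442)
sqrt(q - 965133) = sqrt(-26442 - 965133) = sqrt(-991575) = 15*I*sqrt(4407)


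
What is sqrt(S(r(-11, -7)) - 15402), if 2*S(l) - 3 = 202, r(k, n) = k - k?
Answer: I*sqrt(61198)/2 ≈ 123.69*I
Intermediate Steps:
r(k, n) = 0
S(l) = 205/2 (S(l) = 3/2 + (1/2)*202 = 3/2 + 101 = 205/2)
sqrt(S(r(-11, -7)) - 15402) = sqrt(205/2 - 15402) = sqrt(-30599/2) = I*sqrt(61198)/2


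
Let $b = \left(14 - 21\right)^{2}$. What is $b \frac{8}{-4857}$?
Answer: $- \frac{392}{4857} \approx -0.080708$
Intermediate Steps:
$b = 49$ ($b = \left(-7\right)^{2} = 49$)
$b \frac{8}{-4857} = 49 \frac{8}{-4857} = 49 \cdot 8 \left(- \frac{1}{4857}\right) = 49 \left(- \frac{8}{4857}\right) = - \frac{392}{4857}$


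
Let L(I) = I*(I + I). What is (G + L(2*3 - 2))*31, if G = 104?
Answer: 4216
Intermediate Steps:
L(I) = 2*I**2 (L(I) = I*(2*I) = 2*I**2)
(G + L(2*3 - 2))*31 = (104 + 2*(2*3 - 2)**2)*31 = (104 + 2*(6 - 2)**2)*31 = (104 + 2*4**2)*31 = (104 + 2*16)*31 = (104 + 32)*31 = 136*31 = 4216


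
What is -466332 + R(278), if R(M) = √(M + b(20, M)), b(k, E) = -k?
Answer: -466332 + √258 ≈ -4.6632e+5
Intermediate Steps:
R(M) = √(-20 + M) (R(M) = √(M - 1*20) = √(M - 20) = √(-20 + M))
-466332 + R(278) = -466332 + √(-20 + 278) = -466332 + √258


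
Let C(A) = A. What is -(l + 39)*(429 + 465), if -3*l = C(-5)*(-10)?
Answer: -19966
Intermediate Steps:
l = -50/3 (l = -(-5)*(-10)/3 = -1/3*50 = -50/3 ≈ -16.667)
-(l + 39)*(429 + 465) = -(-50/3 + 39)*(429 + 465) = -67*894/3 = -1*19966 = -19966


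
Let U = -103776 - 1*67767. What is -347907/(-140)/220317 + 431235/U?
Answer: -210182463473/83986309180 ≈ -2.5026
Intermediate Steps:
U = -171543 (U = -103776 - 67767 = -171543)
-347907/(-140)/220317 + 431235/U = -347907/(-140)/220317 + 431235/(-171543) = -347907*(-1/140)*(1/220317) + 431235*(-1/171543) = (49701/20)*(1/220317) - 143745/57181 = 16567/1468780 - 143745/57181 = -210182463473/83986309180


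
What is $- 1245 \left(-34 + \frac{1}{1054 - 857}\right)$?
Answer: $\frac{8337765}{197} \approx 42324.0$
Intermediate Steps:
$- 1245 \left(-34 + \frac{1}{1054 - 857}\right) = - 1245 \left(-34 + \frac{1}{197}\right) = \left(-1245\right) \left(- \frac{6697}{197}\right) = \frac{8337765}{197}$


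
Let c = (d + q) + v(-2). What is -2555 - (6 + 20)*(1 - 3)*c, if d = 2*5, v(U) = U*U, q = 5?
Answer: -1567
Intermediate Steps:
v(U) = U**2
d = 10
c = 19 (c = (10 + 5) + (-2)**2 = 15 + 4 = 19)
-2555 - (6 + 20)*(1 - 3)*c = -2555 - (6 + 20)*(1 - 3)*19 = -2555 - 26*(-2)*19 = -2555 - (-52)*19 = -2555 - 1*(-988) = -2555 + 988 = -1567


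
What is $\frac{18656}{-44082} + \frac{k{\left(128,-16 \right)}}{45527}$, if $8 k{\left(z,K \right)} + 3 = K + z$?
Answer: $- \frac{3395004379}{8027684856} \approx -0.42291$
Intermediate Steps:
$k{\left(z,K \right)} = - \frac{3}{8} + \frac{K}{8} + \frac{z}{8}$ ($k{\left(z,K \right)} = - \frac{3}{8} + \frac{K + z}{8} = - \frac{3}{8} + \left(\frac{K}{8} + \frac{z}{8}\right) = - \frac{3}{8} + \frac{K}{8} + \frac{z}{8}$)
$\frac{18656}{-44082} + \frac{k{\left(128,-16 \right)}}{45527} = \frac{18656}{-44082} + \frac{- \frac{3}{8} + \frac{1}{8} \left(-16\right) + \frac{1}{8} \cdot 128}{45527} = 18656 \left(- \frac{1}{44082}\right) + \left(- \frac{3}{8} - 2 + 16\right) \frac{1}{45527} = - \frac{9328}{22041} + \frac{109}{8} \cdot \frac{1}{45527} = - \frac{9328}{22041} + \frac{109}{364216} = - \frac{3395004379}{8027684856}$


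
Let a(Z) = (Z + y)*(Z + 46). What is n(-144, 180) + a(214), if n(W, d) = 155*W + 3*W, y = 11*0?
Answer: 32888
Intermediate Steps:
y = 0
a(Z) = Z*(46 + Z) (a(Z) = (Z + 0)*(Z + 46) = Z*(46 + Z))
n(W, d) = 158*W
n(-144, 180) + a(214) = 158*(-144) + 214*(46 + 214) = -22752 + 214*260 = -22752 + 55640 = 32888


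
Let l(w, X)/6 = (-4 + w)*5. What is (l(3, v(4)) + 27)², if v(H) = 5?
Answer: 9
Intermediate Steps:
l(w, X) = -120 + 30*w (l(w, X) = 6*((-4 + w)*5) = 6*(-20 + 5*w) = -120 + 30*w)
(l(3, v(4)) + 27)² = ((-120 + 30*3) + 27)² = ((-120 + 90) + 27)² = (-30 + 27)² = (-3)² = 9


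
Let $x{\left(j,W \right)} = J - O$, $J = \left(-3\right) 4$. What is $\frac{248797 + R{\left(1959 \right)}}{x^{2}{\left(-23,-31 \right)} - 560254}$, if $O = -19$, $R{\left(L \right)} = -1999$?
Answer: $- \frac{27422}{62245} \approx -0.44055$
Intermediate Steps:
$J = -12$
$x{\left(j,W \right)} = 7$ ($x{\left(j,W \right)} = -12 - -19 = -12 + 19 = 7$)
$\frac{248797 + R{\left(1959 \right)}}{x^{2}{\left(-23,-31 \right)} - 560254} = \frac{248797 - 1999}{7^{2} - 560254} = \frac{246798}{49 - 560254} = \frac{246798}{-560205} = 246798 \left(- \frac{1}{560205}\right) = - \frac{27422}{62245}$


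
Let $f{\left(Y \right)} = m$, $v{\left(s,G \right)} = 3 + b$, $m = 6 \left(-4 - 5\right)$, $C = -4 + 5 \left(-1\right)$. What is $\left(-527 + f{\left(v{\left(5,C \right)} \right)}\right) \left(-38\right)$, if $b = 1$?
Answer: $22078$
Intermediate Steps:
$C = -9$ ($C = -4 - 5 = -9$)
$m = -54$ ($m = 6 \left(-9\right) = -54$)
$v{\left(s,G \right)} = 4$ ($v{\left(s,G \right)} = 3 + 1 = 4$)
$f{\left(Y \right)} = -54$
$\left(-527 + f{\left(v{\left(5,C \right)} \right)}\right) \left(-38\right) = \left(-527 - 54\right) \left(-38\right) = \left(-581\right) \left(-38\right) = 22078$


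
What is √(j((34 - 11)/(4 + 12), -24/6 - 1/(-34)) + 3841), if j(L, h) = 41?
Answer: √3882 ≈ 62.306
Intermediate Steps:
√(j((34 - 11)/(4 + 12), -24/6 - 1/(-34)) + 3841) = √(41 + 3841) = √3882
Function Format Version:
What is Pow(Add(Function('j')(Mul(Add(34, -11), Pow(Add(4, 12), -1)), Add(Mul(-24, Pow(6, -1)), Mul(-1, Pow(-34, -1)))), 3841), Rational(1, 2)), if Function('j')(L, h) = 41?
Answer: Pow(3882, Rational(1, 2)) ≈ 62.306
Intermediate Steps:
Pow(Add(Function('j')(Mul(Add(34, -11), Pow(Add(4, 12), -1)), Add(Mul(-24, Pow(6, -1)), Mul(-1, Pow(-34, -1)))), 3841), Rational(1, 2)) = Pow(Add(41, 3841), Rational(1, 2)) = Pow(3882, Rational(1, 2))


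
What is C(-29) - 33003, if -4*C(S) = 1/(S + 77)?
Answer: -6336577/192 ≈ -33003.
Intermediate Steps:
C(S) = -1/(4*(77 + S)) (C(S) = -1/(4*(S + 77)) = -1/(4*(77 + S)))
C(-29) - 33003 = -1/(308 + 4*(-29)) - 33003 = -1/(308 - 116) - 33003 = -1/192 - 33003 = -6336577/192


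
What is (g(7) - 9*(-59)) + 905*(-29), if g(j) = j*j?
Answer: -25665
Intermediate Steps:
g(j) = j²
(g(7) - 9*(-59)) + 905*(-29) = (7² - 9*(-59)) + 905*(-29) = (49 + 531) - 26245 = 580 - 26245 = -25665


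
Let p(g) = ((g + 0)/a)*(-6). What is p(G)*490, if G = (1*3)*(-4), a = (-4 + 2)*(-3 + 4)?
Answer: -17640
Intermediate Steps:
a = -2 (a = -2*1 = -2)
G = -12 (G = 3*(-4) = -12)
p(g) = 3*g (p(g) = ((g + 0)/(-2))*(-6) = (g*(-½))*(-6) = -g/2*(-6) = 3*g)
p(G)*490 = (3*(-12))*490 = -36*490 = -17640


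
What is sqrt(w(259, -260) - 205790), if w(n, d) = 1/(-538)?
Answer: 3*I*sqrt(6618297922)/538 ≈ 453.64*I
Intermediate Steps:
w(n, d) = -1/538
sqrt(w(259, -260) - 205790) = sqrt(-1/538 - 205790) = sqrt(-110715021/538) = 3*I*sqrt(6618297922)/538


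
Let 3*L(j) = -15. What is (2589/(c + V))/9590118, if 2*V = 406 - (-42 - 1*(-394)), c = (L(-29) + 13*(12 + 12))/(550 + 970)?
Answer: 655880/66087101491 ≈ 9.9245e-6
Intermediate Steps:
L(j) = -5 (L(j) = (⅓)*(-15) = -5)
c = 307/1520 (c = (-5 + 13*(12 + 12))/(550 + 970) = (-5 + 13*24)/1520 = (-5 + 312)*(1/1520) = 307*(1/1520) = 307/1520 ≈ 0.20197)
V = 27 (V = (406 - (-42 - 1*(-394)))/2 = (406 - (-42 + 394))/2 = (406 - 1*352)/2 = (406 - 352)/2 = (½)*54 = 27)
(2589/(c + V))/9590118 = (2589/(307/1520 + 27))/9590118 = (2589/(41347/1520))*(1/9590118) = ((1520/41347)*2589)*(1/9590118) = (3935280/41347)*(1/9590118) = 655880/66087101491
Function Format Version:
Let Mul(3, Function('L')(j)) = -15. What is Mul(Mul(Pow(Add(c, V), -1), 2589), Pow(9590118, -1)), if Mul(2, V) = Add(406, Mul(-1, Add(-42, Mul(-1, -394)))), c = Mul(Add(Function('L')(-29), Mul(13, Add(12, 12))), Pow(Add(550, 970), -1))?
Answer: Rational(655880, 66087101491) ≈ 9.9245e-6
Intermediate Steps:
Function('L')(j) = -5 (Function('L')(j) = Mul(Rational(1, 3), -15) = -5)
c = Rational(307, 1520) (c = Mul(Add(-5, Mul(13, Add(12, 12))), Pow(Add(550, 970), -1)) = Mul(Add(-5, Mul(13, 24)), Pow(1520, -1)) = Mul(Add(-5, 312), Rational(1, 1520)) = Mul(307, Rational(1, 1520)) = Rational(307, 1520) ≈ 0.20197)
V = 27 (V = Mul(Rational(1, 2), Add(406, Mul(-1, Add(-42, Mul(-1, -394))))) = Mul(Rational(1, 2), Add(406, Mul(-1, Add(-42, 394)))) = Mul(Rational(1, 2), Add(406, Mul(-1, 352))) = Mul(Rational(1, 2), Add(406, -352)) = Mul(Rational(1, 2), 54) = 27)
Mul(Mul(Pow(Add(c, V), -1), 2589), Pow(9590118, -1)) = Mul(Mul(Pow(Add(Rational(307, 1520), 27), -1), 2589), Pow(9590118, -1)) = Mul(Mul(Pow(Rational(41347, 1520), -1), 2589), Rational(1, 9590118)) = Mul(Mul(Rational(1520, 41347), 2589), Rational(1, 9590118)) = Mul(Rational(3935280, 41347), Rational(1, 9590118)) = Rational(655880, 66087101491)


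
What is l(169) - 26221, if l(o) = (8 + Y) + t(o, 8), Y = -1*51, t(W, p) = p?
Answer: -26256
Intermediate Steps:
Y = -51
l(o) = -35 (l(o) = (8 - 51) + 8 = -43 + 8 = -35)
l(169) - 26221 = -35 - 26221 = -26256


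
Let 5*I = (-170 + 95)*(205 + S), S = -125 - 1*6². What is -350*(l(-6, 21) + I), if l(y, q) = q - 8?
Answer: 226450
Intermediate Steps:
S = -161 (S = -125 - 1*36 = -125 - 36 = -161)
l(y, q) = -8 + q
I = -660 (I = ((-170 + 95)*(205 - 161))/5 = (-75*44)/5 = (⅕)*(-3300) = -660)
-350*(l(-6, 21) + I) = -350*((-8 + 21) - 660) = -350*(13 - 660) = -350*(-647) = 226450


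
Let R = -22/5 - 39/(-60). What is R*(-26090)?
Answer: 195675/2 ≈ 97838.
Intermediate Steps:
R = -15/4 (R = -22*⅕ - 39*(-1/60) = -22/5 + 13/20 = -15/4 ≈ -3.7500)
R*(-26090) = -15/4*(-26090) = 195675/2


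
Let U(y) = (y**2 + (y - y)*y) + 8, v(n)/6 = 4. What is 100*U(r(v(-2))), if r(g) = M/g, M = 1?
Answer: 115225/144 ≈ 800.17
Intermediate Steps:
v(n) = 24 (v(n) = 6*4 = 24)
r(g) = 1/g
U(y) = 8 + y**2 (U(y) = (y**2 + 0*y) + 8 = (y**2 + 0) + 8 = y**2 + 8 = 8 + y**2)
100*U(r(v(-2))) = 100*(8 + (1/24)**2) = 100*(8 + 1/576) = 100*(4609/576) = 115225/144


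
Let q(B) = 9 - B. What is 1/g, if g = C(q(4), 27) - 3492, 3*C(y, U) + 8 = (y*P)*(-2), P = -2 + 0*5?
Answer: -1/3488 ≈ -0.00028670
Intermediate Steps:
P = -2 (P = -2 + 0 = -2)
C(y, U) = -8/3 + 4*y/3 (C(y, U) = -8/3 + ((y*(-2))*(-2))/3 = -8/3 + (-2*y*(-2))/3 = -8/3 + (4*y)/3 = -8/3 + 4*y/3)
g = -3488 (g = (-8/3 + 4*(9 - 1*4)/3) - 3492 = (-8/3 + 4*(9 - 4)/3) - 3492 = (-8/3 + (4/3)*5) - 3492 = (-8/3 + 20/3) - 3492 = 4 - 3492 = -3488)
1/g = 1/(-3488) = -1/3488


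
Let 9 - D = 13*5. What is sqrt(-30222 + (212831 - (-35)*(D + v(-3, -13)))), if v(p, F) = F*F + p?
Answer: sqrt(186459) ≈ 431.81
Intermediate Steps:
D = -56 (D = 9 - 13*5 = 9 - 1*65 = 9 - 65 = -56)
v(p, F) = p + F**2 (v(p, F) = F**2 + p = p + F**2)
sqrt(-30222 + (212831 - (-35)*(D + v(-3, -13)))) = sqrt(-30222 + (212831 - (-35)*(-56 + (-3 + (-13)**2)))) = sqrt(-30222 + (212831 - (-35)*(-56 + (-3 + 169)))) = sqrt(-30222 + (212831 - (-35)*(-56 + 166))) = sqrt(-30222 + (212831 - (-35)*110)) = sqrt(-30222 + (212831 - 1*(-3850))) = sqrt(-30222 + (212831 + 3850)) = sqrt(-30222 + 216681) = sqrt(186459)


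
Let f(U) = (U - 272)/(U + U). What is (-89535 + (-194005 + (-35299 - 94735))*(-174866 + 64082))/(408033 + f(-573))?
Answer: 41139391108986/467606663 ≈ 87979.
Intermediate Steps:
f(U) = (-272 + U)/(2*U) (f(U) = (-272 + U)/((2*U)) = (-272 + U)*(1/(2*U)) = (-272 + U)/(2*U))
(-89535 + (-194005 + (-35299 - 94735))*(-174866 + 64082))/(408033 + f(-573)) = (-89535 + (-194005 + (-35299 - 94735))*(-174866 + 64082))/(408033 + (½)*(-272 - 573)/(-573)) = (-89535 + (-194005 - 130034)*(-110784))/(408033 + (½)*(-1/573)*(-845)) = (-89535 - 324039*(-110784))/(408033 + 845/1146) = (-89535 + 35898336576)/(467606663/1146) = 35898247041*(1146/467606663) = 41139391108986/467606663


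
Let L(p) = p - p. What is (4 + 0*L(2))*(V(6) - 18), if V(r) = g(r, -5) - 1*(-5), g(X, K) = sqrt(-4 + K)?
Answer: -52 + 12*I ≈ -52.0 + 12.0*I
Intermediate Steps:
L(p) = 0
V(r) = 5 + 3*I (V(r) = sqrt(-4 - 5) - 1*(-5) = sqrt(-9) + 5 = 3*I + 5 = 5 + 3*I)
(4 + 0*L(2))*(V(6) - 18) = (4 + 0*0)*((5 + 3*I) - 18) = (4 + 0)*(-13 + 3*I) = 4*(-13 + 3*I) = -52 + 12*I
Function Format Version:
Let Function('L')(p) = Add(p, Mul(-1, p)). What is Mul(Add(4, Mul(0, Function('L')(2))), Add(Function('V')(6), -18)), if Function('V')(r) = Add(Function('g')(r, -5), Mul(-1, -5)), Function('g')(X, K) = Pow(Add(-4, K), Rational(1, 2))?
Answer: Add(-52, Mul(12, I)) ≈ Add(-52.000, Mul(12.000, I))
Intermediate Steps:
Function('L')(p) = 0
Function('V')(r) = Add(5, Mul(3, I)) (Function('V')(r) = Add(Pow(Add(-4, -5), Rational(1, 2)), Mul(-1, -5)) = Add(Pow(-9, Rational(1, 2)), 5) = Add(Mul(3, I), 5) = Add(5, Mul(3, I)))
Mul(Add(4, Mul(0, Function('L')(2))), Add(Function('V')(6), -18)) = Mul(Add(4, Mul(0, 0)), Add(Add(5, Mul(3, I)), -18)) = Mul(Add(4, 0), Add(-13, Mul(3, I))) = Mul(4, Add(-13, Mul(3, I))) = Add(-52, Mul(12, I))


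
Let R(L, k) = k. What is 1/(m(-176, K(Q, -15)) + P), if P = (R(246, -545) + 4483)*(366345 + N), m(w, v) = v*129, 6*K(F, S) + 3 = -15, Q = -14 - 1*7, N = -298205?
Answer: 1/268334933 ≈ 3.7267e-9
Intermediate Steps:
Q = -21 (Q = -14 - 7 = -21)
K(F, S) = -3 (K(F, S) = -1/2 + (1/6)*(-15) = -1/2 - 5/2 = -3)
m(w, v) = 129*v
P = 268335320 (P = (-545 + 4483)*(366345 - 298205) = 3938*68140 = 268335320)
1/(m(-176, K(Q, -15)) + P) = 1/(129*(-3) + 268335320) = 1/(-387 + 268335320) = 1/268334933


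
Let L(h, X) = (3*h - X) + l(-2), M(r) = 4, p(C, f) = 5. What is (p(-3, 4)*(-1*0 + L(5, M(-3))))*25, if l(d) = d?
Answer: 1125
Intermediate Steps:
L(h, X) = -2 - X + 3*h (L(h, X) = (3*h - X) - 2 = (-X + 3*h) - 2 = -2 - X + 3*h)
(p(-3, 4)*(-1*0 + L(5, M(-3))))*25 = (5*(-1*0 + (-2 - 1*4 + 3*5)))*25 = (5*(0 + (-2 - 4 + 15)))*25 = (5*(0 + 9))*25 = (5*9)*25 = 45*25 = 1125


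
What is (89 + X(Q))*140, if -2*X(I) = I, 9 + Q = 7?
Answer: 12600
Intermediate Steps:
Q = -2 (Q = -9 + 7 = -2)
X(I) = -I/2
(89 + X(Q))*140 = (89 - ½*(-2))*140 = (89 + 1)*140 = 90*140 = 12600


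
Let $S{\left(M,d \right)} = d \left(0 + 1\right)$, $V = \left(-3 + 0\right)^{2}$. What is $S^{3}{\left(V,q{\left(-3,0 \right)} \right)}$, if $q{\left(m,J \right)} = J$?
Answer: $0$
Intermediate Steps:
$V = 9$ ($V = \left(-3\right)^{2} = 9$)
$S{\left(M,d \right)} = d$ ($S{\left(M,d \right)} = d 1 = d$)
$S^{3}{\left(V,q{\left(-3,0 \right)} \right)} = 0^{3} = 0$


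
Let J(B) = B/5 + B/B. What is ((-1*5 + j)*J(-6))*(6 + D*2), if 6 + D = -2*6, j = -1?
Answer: -36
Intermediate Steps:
D = -18 (D = -6 - 2*6 = -6 - 12 = -18)
J(B) = 1 + B/5 (J(B) = B*(⅕) + 1 = B/5 + 1 = 1 + B/5)
((-1*5 + j)*J(-6))*(6 + D*2) = ((-1*5 - 1)*(1 + (⅕)*(-6)))*(6 - 18*2) = ((-5 - 1)*(1 - 6/5))*(6 - 36) = -6*(-⅕)*(-30) = (6/5)*(-30) = -36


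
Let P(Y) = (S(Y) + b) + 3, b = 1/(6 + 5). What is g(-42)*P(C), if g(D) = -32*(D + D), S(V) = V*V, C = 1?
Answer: 120960/11 ≈ 10996.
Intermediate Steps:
b = 1/11 ≈ 0.090909
S(V) = V**2
g(D) = -64*D
P(Y) = 34/11 + Y**2 (P(Y) = (Y**2 + 1/11) + 3 = (1/11 + Y**2) + 3 = 34/11 + Y**2)
g(-42)*P(C) = (-64*(-42))*(34/11 + 1**2) = 2688*(34/11 + 1) = 2688*(45/11) = 120960/11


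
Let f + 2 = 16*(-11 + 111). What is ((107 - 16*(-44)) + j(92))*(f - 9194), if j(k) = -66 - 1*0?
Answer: -5659020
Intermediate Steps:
j(k) = -66 (j(k) = -66 + 0 = -66)
f = 1598 (f = -2 + 16*(-11 + 111) = -2 + 16*100 = -2 + 1600 = 1598)
((107 - 16*(-44)) + j(92))*(f - 9194) = ((107 - 16*(-44)) - 66)*(1598 - 9194) = ((107 + 704) - 66)*(-7596) = (811 - 66)*(-7596) = 745*(-7596) = -5659020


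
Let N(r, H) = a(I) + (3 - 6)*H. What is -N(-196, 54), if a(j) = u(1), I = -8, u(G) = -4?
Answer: 166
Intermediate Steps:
a(j) = -4
N(r, H) = -4 - 3*H (N(r, H) = -4 + (3 - 6)*H = -4 - 3*H)
-N(-196, 54) = -(-4 - 3*54) = -(-4 - 162) = -1*(-166) = 166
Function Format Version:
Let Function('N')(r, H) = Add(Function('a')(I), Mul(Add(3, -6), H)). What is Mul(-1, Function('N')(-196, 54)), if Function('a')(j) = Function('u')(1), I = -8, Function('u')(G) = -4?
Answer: 166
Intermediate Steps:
Function('a')(j) = -4
Function('N')(r, H) = Add(-4, Mul(-3, H)) (Function('N')(r, H) = Add(-4, Mul(Add(3, -6), H)) = Add(-4, Mul(-3, H)))
Mul(-1, Function('N')(-196, 54)) = Mul(-1, Add(-4, Mul(-3, 54))) = Mul(-1, Add(-4, -162)) = Mul(-1, -166) = 166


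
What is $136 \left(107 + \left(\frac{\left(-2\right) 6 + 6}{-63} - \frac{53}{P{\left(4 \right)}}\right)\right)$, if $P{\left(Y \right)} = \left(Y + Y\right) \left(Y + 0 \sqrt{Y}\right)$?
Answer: $\frac{1204535}{84} \approx 14340.0$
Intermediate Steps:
$P{\left(Y \right)} = 2 Y^{2}$ ($P{\left(Y \right)} = 2 Y \left(Y + 0\right) = 2 Y Y = 2 Y^{2}$)
$136 \left(107 + \left(\frac{\left(-2\right) 6 + 6}{-63} - \frac{53}{P{\left(4 \right)}}\right)\right) = 136 \left(107 - \left(\frac{53}{32} - \frac{\left(-2\right) 6 + 6}{-63}\right)\right) = 136 \left(107 + \left(\left(-12 + 6\right) \left(- \frac{1}{63}\right) - \frac{53}{2 \cdot 16}\right)\right) = 136 \left(107 - \left(- \frac{2}{21} + \frac{53}{32}\right)\right) = 136 \left(107 + \left(\frac{2}{21} - \frac{53}{32}\right)\right) = 136 \left(107 - \frac{1049}{672}\right) = 136 \cdot \frac{70855}{672} = \frac{1204535}{84}$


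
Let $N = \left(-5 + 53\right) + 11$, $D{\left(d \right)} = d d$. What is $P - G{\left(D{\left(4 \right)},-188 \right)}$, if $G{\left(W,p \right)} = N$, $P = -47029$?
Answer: $-47088$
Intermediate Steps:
$D{\left(d \right)} = d^{2}$
$N = 59$ ($N = 48 + 11 = 59$)
$G{\left(W,p \right)} = 59$
$P - G{\left(D{\left(4 \right)},-188 \right)} = -47029 - 59 = -47088$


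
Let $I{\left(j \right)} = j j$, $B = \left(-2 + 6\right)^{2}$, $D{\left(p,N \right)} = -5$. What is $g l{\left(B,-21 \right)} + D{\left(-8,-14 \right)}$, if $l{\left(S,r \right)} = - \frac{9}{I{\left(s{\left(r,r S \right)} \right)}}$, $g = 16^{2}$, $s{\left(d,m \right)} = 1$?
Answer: $-2309$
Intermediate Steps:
$B = 16$ ($B = 4^{2} = 16$)
$g = 256$
$I{\left(j \right)} = j^{2}$
$l{\left(S,r \right)} = -9$ ($l{\left(S,r \right)} = - \frac{9}{1^{2}} = - \frac{9}{1} = \left(-9\right) 1 = -9$)
$g l{\left(B,-21 \right)} + D{\left(-8,-14 \right)} = 256 \left(-9\right) - 5 = -2304 - 5 = -2309$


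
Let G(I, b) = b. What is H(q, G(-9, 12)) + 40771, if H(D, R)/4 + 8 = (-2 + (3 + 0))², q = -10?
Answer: 40743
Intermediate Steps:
H(D, R) = -28 (H(D, R) = -32 + 4*(-2 + (3 + 0))² = -32 + 4*(-2 + 3)² = -32 + 4*1² = -32 + 4*1 = -32 + 4 = -28)
H(q, G(-9, 12)) + 40771 = -28 + 40771 = 40743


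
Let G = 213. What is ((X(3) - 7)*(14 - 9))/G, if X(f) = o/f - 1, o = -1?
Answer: -125/639 ≈ -0.19562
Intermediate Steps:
X(f) = -1 - 1/f (X(f) = -1/f - 1 = -1 - 1/f)
((X(3) - 7)*(14 - 9))/G = (((-1 - 1*3)/3 - 7)*(14 - 9))/213 = (((-1 - 3)/3 - 7)*5)*(1/213) = (((1/3)*(-4) - 7)*5)*(1/213) = ((-4/3 - 7)*5)*(1/213) = -25/3*5*(1/213) = -125/3*1/213 = -125/639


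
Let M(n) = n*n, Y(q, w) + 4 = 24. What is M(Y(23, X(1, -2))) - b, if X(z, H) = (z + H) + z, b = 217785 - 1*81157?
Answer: -136228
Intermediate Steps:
b = 136628 (b = 217785 - 81157 = 136628)
X(z, H) = H + 2*z (X(z, H) = (H + z) + z = H + 2*z)
Y(q, w) = 20 (Y(q, w) = -4 + 24 = 20)
M(n) = n**2
M(Y(23, X(1, -2))) - b = 20**2 - 1*136628 = 400 - 136628 = -136228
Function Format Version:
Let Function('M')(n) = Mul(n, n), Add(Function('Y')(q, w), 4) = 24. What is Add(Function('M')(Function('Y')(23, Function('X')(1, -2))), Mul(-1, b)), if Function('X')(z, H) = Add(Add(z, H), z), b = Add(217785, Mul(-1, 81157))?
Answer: -136228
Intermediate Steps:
b = 136628 (b = Add(217785, -81157) = 136628)
Function('X')(z, H) = Add(H, Mul(2, z)) (Function('X')(z, H) = Add(Add(H, z), z) = Add(H, Mul(2, z)))
Function('Y')(q, w) = 20 (Function('Y')(q, w) = Add(-4, 24) = 20)
Function('M')(n) = Pow(n, 2)
Add(Function('M')(Function('Y')(23, Function('X')(1, -2))), Mul(-1, b)) = Add(Pow(20, 2), Mul(-1, 136628)) = Add(400, -136628) = -136228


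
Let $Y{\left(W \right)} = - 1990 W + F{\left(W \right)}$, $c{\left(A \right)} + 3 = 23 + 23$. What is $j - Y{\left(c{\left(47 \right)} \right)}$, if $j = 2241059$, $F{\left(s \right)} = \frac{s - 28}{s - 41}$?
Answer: $\frac{4653243}{2} \approx 2.3266 \cdot 10^{6}$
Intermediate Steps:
$F{\left(s \right)} = \frac{-28 + s}{-41 + s}$
$c{\left(A \right)} = 43$ ($c{\left(A \right)} = -3 + \left(23 + 23\right) = -3 + 46 = 43$)
$Y{\left(W \right)} = - 1990 W + \frac{-28 + W}{-41 + W}$
$j - Y{\left(c{\left(47 \right)} \right)} = 2241059 - \frac{-28 + 43 - 85570 \left(-41 + 43\right)}{-41 + 43} = 2241059 - \frac{-28 + 43 - 85570 \cdot 2}{2} = 2241059 - \frac{-28 + 43 - 171140}{2} = 2241059 - \frac{1}{2} \left(-171125\right) = 2241059 - - \frac{171125}{2} = 2241059 + \frac{171125}{2} = \frac{4653243}{2}$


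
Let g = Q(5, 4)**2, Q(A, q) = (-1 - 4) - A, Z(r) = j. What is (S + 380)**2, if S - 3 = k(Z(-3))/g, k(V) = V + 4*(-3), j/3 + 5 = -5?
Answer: 365918641/2500 ≈ 1.4637e+5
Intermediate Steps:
j = -30 (j = -15 + 3*(-5) = -15 - 15 = -30)
Z(r) = -30
k(V) = -12 + V (k(V) = V - 12 = -12 + V)
Q(A, q) = -5 - A
g = 100 (g = (-5 - 1*5)**2 = (-5 - 5)**2 = (-10)**2 = 100)
S = 129/50 (S = 3 + (-12 - 30)/100 = 3 - 42*1/100 = 3 - 21/50 = 129/50 ≈ 2.5800)
(S + 380)**2 = (129/50 + 380)**2 = (19129/50)**2 = 365918641/2500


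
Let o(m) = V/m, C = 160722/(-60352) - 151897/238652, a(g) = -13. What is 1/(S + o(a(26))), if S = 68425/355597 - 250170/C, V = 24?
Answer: 27461462307807671/2082063422337618225827 ≈ 1.3190e-5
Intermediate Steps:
C = -5940489311/1800390688 (C = 160722*(-1/60352) - 151897*1/238652 = -80361/30176 - 151897/238652 = -5940489311/1800390688 ≈ -3.2996)
o(m) = 24/m
S = 160162624647836830295/2112420177523667 (S = 68425/355597 - 250170/(-5940489311/1800390688) = 68425*(1/355597) - 250170*(-1800390688/5940489311) = 68425/355597 + 450403738416960/5940489311 = 160162624647836830295/2112420177523667 ≈ 75820.)
1/(S + o(a(26))) = 1/(160162624647836830295/2112420177523667 + 24/(-13)) = 1/(160162624647836830295/2112420177523667 + 24*(-1/13)) = 1/(160162624647836830295/2112420177523667 - 24/13) = 1/(2082063422337618225827/27461462307807671) = 27461462307807671/2082063422337618225827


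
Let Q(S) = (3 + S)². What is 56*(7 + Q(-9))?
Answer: 2408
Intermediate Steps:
56*(7 + Q(-9)) = 56*(7 + (3 - 9)²) = 56*(7 + (-6)²) = 56*(7 + 36) = 56*43 = 2408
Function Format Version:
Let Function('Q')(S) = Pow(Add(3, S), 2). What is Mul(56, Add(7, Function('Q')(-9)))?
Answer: 2408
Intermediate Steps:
Mul(56, Add(7, Function('Q')(-9))) = Mul(56, Add(7, Pow(Add(3, -9), 2))) = Mul(56, Add(7, Pow(-6, 2))) = Mul(56, Add(7, 36)) = Mul(56, 43) = 2408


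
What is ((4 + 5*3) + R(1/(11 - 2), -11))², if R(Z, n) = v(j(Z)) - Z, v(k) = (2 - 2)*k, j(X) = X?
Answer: 28900/81 ≈ 356.79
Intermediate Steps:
v(k) = 0 (v(k) = 0*k = 0)
R(Z, n) = -Z (R(Z, n) = 0 - Z = -Z)
((4 + 5*3) + R(1/(11 - 2), -11))² = ((4 + 5*3) - 1/(11 - 2))² = ((4 + 15) - 1/9)² = (19 - 1*⅑)² = (19 - ⅑)² = (170/9)² = 28900/81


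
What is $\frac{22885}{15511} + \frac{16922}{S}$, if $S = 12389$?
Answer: $\frac{545999407}{192165779} \approx 2.8413$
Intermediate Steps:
$\frac{22885}{15511} + \frac{16922}{S} = \frac{22885}{15511} + \frac{16922}{12389} = \frac{545999407}{192165779}$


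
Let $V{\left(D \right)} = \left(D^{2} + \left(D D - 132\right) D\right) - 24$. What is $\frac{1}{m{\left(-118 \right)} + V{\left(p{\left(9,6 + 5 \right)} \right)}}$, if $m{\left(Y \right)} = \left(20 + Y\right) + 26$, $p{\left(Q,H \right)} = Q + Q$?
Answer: $\frac{1}{3684} \approx 0.00027144$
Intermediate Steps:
$p{\left(Q,H \right)} = 2 Q$
$V{\left(D \right)} = -24 + D^{2} + D \left(-132 + D^{2}\right)$ ($V{\left(D \right)} = \left(D^{2} + \left(D^{2} - 132\right) D\right) - 24 = \left(D^{2} + \left(-132 + D^{2}\right) D\right) - 24 = \left(D^{2} + D \left(-132 + D^{2}\right)\right) - 24 = -24 + D^{2} + D \left(-132 + D^{2}\right)$)
$m{\left(Y \right)} = 46 + Y$
$\frac{1}{m{\left(-118 \right)} + V{\left(p{\left(9,6 + 5 \right)} \right)}} = \frac{1}{\left(46 - 118\right) + \left(-24 + \left(2 \cdot 9\right)^{2} + \left(2 \cdot 9\right)^{3} - 132 \cdot 2 \cdot 9\right)} = \frac{1}{-72 + \left(-24 + 18^{2} + 18^{3} - 2376\right)} = \frac{1}{-72 + \left(-24 + 324 + 5832 - 2376\right)} = \frac{1}{-72 + 3756} = \frac{1}{3684}$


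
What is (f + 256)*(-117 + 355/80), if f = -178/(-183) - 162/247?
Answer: -1304123911/45201 ≈ -28852.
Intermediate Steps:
f = 14320/45201 (f = -178*(-1/183) - 162*1/247 = 178/183 - 162/247 = 14320/45201 ≈ 0.31681)
(f + 256)*(-117 + 355/80) = (14320/45201 + 256)*(-117 + 355/80) = 11585776*(-117 + 355*(1/80))/45201 = 11585776*(-117 + 71/16)/45201 = (11585776/45201)*(-1801/16) = -1304123911/45201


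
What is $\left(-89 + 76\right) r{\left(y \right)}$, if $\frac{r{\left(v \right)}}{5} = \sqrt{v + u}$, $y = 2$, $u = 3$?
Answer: $- 65 \sqrt{5} \approx -145.34$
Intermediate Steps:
$r{\left(v \right)} = 5 \sqrt{3 + v}$ ($r{\left(v \right)} = 5 \sqrt{v + 3} = 5 \sqrt{3 + v}$)
$\left(-89 + 76\right) r{\left(y \right)} = \left(-89 + 76\right) 5 \sqrt{3 + 2} = - 13 \cdot 5 \sqrt{5} = - 65 \sqrt{5}$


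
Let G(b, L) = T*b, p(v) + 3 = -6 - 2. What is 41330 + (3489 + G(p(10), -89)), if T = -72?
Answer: 45611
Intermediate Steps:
p(v) = -11 (p(v) = -3 + (-6 - 2) = -3 - 8 = -11)
G(b, L) = -72*b
41330 + (3489 + G(p(10), -89)) = 41330 + (3489 - 72*(-11)) = 41330 + (3489 + 792) = 41330 + 4281 = 45611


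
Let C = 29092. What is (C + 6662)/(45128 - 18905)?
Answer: 11918/8741 ≈ 1.3635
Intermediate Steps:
(C + 6662)/(45128 - 18905) = (29092 + 6662)/(45128 - 18905) = 35754/26223 = 35754*(1/26223) = 11918/8741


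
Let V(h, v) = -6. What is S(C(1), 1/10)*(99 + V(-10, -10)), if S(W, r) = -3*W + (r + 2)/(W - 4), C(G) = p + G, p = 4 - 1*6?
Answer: 11997/50 ≈ 239.94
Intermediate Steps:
p = -2 (p = 4 - 6 = -2)
C(G) = -2 + G
S(W, r) = -3*W + (2 + r)/(-4 + W)
S(C(1), 1/10)*(99 + V(-10, -10)) = ((2 + 1/10 - 3*(-2 + 1)² + 12*(-2 + 1))/(-4 + (-2 + 1)))*(99 - 6) = ((2 + ⅒ - 3*(-1)² + 12*(-1))/(-4 - 1))*93 = ((2 + ⅒ - 3*1 - 12)/(-5))*93 = -(2 + ⅒ - 3 - 12)/5*93 = -⅕*(-129/10)*93 = (129/50)*93 = 11997/50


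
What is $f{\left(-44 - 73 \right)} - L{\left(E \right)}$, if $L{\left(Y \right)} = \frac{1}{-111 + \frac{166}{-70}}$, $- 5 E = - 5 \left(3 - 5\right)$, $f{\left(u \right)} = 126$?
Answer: $\frac{500003}{3968} \approx 126.01$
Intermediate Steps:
$E = -2$ ($E = - \frac{\left(-5\right) \left(3 - 5\right)}{5} = - \frac{\left(-5\right) \left(-2\right)}{5} = \left(- \frac{1}{5}\right) 10 = -2$)
$L{\left(Y \right)} = - \frac{35}{3968}$ ($L{\left(Y \right)} = \frac{1}{-111 + 166 \left(- \frac{1}{70}\right)} = \frac{1}{-111 - \frac{83}{35}} = \frac{1}{- \frac{3968}{35}} = - \frac{35}{3968}$)
$f{\left(-44 - 73 \right)} - L{\left(E \right)} = 126 - - \frac{35}{3968} = 126 + \frac{35}{3968} = \frac{500003}{3968}$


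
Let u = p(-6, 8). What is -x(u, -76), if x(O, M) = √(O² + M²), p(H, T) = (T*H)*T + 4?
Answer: -76*√26 ≈ -387.53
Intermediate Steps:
p(H, T) = 4 + H*T² (p(H, T) = (H*T)*T + 4 = H*T² + 4 = 4 + H*T²)
u = -380 (u = 4 - 6*8² = 4 - 6*64 = 4 - 384 = -380)
x(O, M) = √(M² + O²)
-x(u, -76) = -√((-76)² + (-380)²) = -√(5776 + 144400) = -√150176 = -76*√26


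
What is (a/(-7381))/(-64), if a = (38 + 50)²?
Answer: 1/61 ≈ 0.016393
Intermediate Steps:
a = 7744 (a = 88² = 7744)
(a/(-7381))/(-64) = (7744/(-7381))/(-64) = (7744*(-1/7381))*(-1/64) = -64/61*(-1/64) = 1/61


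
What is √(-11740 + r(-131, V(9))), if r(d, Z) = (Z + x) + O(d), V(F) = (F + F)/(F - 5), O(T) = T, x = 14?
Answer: I*√47410/2 ≈ 108.87*I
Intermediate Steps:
V(F) = 2*F/(-5 + F) (V(F) = (2*F)/(-5 + F) = 2*F/(-5 + F))
r(d, Z) = 14 + Z + d (r(d, Z) = (Z + 14) + d = (14 + Z) + d = 14 + Z + d)
√(-11740 + r(-131, V(9))) = √(-11740 + (14 + 2*9/(-5 + 9) - 131)) = √(-11740 + (14 + 2*9/4 - 131)) = √(-11740 + (14 + 2*9*(¼) - 131)) = √(-11740 + (14 + 9/2 - 131)) = √(-11740 - 225/2) = √(-23705/2) = I*√47410/2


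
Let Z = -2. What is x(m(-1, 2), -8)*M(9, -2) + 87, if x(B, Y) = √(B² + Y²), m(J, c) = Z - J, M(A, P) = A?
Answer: 87 + 9*√65 ≈ 159.56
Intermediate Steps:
m(J, c) = -2 - J
x(m(-1, 2), -8)*M(9, -2) + 87 = √((-2 - 1*(-1))² + (-8)²)*9 + 87 = √((-2 + 1)² + 64)*9 + 87 = √((-1)² + 64)*9 + 87 = √(1 + 64)*9 + 87 = √65*9 + 87 = 9*√65 + 87 = 87 + 9*√65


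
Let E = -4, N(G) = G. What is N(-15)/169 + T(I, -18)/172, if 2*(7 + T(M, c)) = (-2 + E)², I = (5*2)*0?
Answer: -721/29068 ≈ -0.024804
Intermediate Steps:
I = 0 (I = 10*0 = 0)
T(M, c) = 11 (T(M, c) = -7 + (-2 - 4)²/2 = -7 + (½)*(-6)² = -7 + (½)*36 = -7 + 18 = 11)
N(-15)/169 + T(I, -18)/172 = -15/169 + 11/172 = -721/29068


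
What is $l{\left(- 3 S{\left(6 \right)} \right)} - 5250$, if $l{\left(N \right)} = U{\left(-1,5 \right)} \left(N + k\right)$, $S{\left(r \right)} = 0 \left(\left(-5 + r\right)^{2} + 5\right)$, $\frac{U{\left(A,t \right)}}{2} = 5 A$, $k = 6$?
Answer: $-5310$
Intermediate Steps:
$U{\left(A,t \right)} = 10 A$ ($U{\left(A,t \right)} = 2 \cdot 5 A = 10 A$)
$S{\left(r \right)} = 0$ ($S{\left(r \right)} = 0 \left(5 + \left(-5 + r\right)^{2}\right) = 0$)
$l{\left(N \right)} = -60 - 10 N$ ($l{\left(N \right)} = 10 \left(-1\right) \left(N + 6\right) = - 10 \left(6 + N\right) = -60 - 10 N$)
$l{\left(- 3 S{\left(6 \right)} \right)} - 5250 = \left(-60 - 10 \left(\left(-3\right) 0\right)\right) - 5250 = \left(-60 - 0\right) - 5250 = \left(-60 + 0\right) - 5250 = -60 - 5250 = -5310$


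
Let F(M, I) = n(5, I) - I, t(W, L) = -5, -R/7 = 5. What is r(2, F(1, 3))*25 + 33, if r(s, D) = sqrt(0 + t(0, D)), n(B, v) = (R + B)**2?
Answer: 33 + 25*I*sqrt(5) ≈ 33.0 + 55.902*I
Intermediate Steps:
R = -35 (R = -7*5 = -35)
n(B, v) = (-35 + B)**2
F(M, I) = 900 - I (F(M, I) = (-35 + 5)**2 - I = (-30)**2 - I = 900 - I)
r(s, D) = I*sqrt(5) (r(s, D) = sqrt(0 - 5) = sqrt(-5) = I*sqrt(5))
r(2, F(1, 3))*25 + 33 = (I*sqrt(5))*25 + 33 = 25*I*sqrt(5) + 33 = 33 + 25*I*sqrt(5)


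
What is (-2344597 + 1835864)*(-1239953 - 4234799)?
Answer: 2785187009216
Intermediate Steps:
(-2344597 + 1835864)*(-1239953 - 4234799) = -508733*(-5474752) = 2785187009216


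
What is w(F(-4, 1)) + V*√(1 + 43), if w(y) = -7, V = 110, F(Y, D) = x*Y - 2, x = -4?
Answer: -7 + 220*√11 ≈ 722.66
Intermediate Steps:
F(Y, D) = -2 - 4*Y (F(Y, D) = -4*Y - 2 = -2 - 4*Y)
w(F(-4, 1)) + V*√(1 + 43) = -7 + 110*√(1 + 43) = -7 + 110*√44 = -7 + 110*(2*√11) = -7 + 220*√11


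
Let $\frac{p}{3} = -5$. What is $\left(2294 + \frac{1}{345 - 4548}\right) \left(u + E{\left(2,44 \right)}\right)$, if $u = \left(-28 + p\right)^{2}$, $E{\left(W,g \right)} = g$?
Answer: $\frac{6083900711}{1401} \approx 4.3425 \cdot 10^{6}$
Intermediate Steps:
$p = -15$ ($p = 3 \left(-5\right) = -15$)
$u = 1849$ ($u = \left(-28 - 15\right)^{2} = \left(-43\right)^{2} = 1849$)
$\left(2294 + \frac{1}{345 - 4548}\right) \left(u + E{\left(2,44 \right)}\right) = \left(2294 + \frac{1}{345 - 4548}\right) \left(1849 + 44\right) = \left(2294 + \frac{1}{-4203}\right) 1893 = \left(2294 - \frac{1}{4203}\right) 1893 = \frac{9641681}{4203} \cdot 1893 = \frac{6083900711}{1401}$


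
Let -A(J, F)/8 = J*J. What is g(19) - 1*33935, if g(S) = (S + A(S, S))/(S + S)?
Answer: -68021/2 ≈ -34011.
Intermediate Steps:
A(J, F) = -8*J² (A(J, F) = -8*J*J = -8*J²)
g(S) = (S - 8*S²)/(2*S) (g(S) = (S - 8*S²)/(S + S) = (S - 8*S²)/((2*S)) = (S - 8*S²)*(1/(2*S)) = (S - 8*S²)/(2*S))
g(19) - 1*33935 = (½ - 4*19) - 1*33935 = (½ - 76) - 33935 = -151/2 - 33935 = -68021/2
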